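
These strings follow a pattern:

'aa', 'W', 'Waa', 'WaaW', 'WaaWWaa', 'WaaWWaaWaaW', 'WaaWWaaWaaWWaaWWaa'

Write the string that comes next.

WaaWWaaWaaWWaaWWaaWaaWWaaWaaW

From term 3 onward, concatenate the last term with the second-to-last: W·aa = Waa, Waa·W = WaaW, …
So term 8 is WaaWWaaWaaWWaaWWaa·WaaWWaaWaaW.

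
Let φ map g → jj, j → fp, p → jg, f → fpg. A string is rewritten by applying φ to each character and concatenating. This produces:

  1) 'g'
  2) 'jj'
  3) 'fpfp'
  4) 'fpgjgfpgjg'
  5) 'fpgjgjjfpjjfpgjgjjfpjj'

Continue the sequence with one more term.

fpgjgjjfpjjfpfpfpgjgfpfpfpgjgjjfpjjfpfpfpgjgfpfp

φ(fpgjgjjfpjjfpgjgjjfpjj) expands symbol-by-symbol to fpg jg jj fp jj fp fp fpg jg fp fp fpg jg jj fp jj fp fp fpg jg fp fp; joining the 22 pieces gives the next term.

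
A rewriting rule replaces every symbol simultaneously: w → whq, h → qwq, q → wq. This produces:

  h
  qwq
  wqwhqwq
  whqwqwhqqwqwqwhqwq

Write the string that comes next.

Replace each of the 18 characters of whqwqwhqqwqwqwhqwq in place — whq qwq wq whq wq whq qwq wq wq whq wq whq wq whq qwq wq whq wq — and concatenate.

whqqwqwqwhqwqwhqqwqwqwqwhqwqwhqwqwhqqwqwqwhqwq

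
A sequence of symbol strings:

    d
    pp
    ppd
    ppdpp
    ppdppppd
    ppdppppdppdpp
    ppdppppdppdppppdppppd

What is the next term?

Each term (from the third on) is the previous term followed by the one before it: term 3 = pp·d = ppd.
The next term joins ppdppppdppdppppdppppd and ppdppppdppdpp.

ppdppppdppdppppdppppdppdppppdppdpp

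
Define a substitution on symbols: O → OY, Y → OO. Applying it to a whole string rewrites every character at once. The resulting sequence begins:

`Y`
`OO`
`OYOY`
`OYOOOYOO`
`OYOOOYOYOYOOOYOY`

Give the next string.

Rewriting the 16 symbols of OYOOOYOYOYOOOYOY one by one yields OY OO OY OY OY OO OY OO OY OO OY OY OY OO OY OO; concatenated:

OYOOOYOYOYOOOYOOOYOOOYOYOYOOOYOO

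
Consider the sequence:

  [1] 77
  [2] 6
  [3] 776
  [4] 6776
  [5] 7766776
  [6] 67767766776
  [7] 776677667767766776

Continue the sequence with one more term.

67767766776776677667767766776

Each term (from the third on) is the two preceding terms concatenated in order: term 3 = 77·6 = 776.
Continuing: 67767766776 · 776677667767766776 gives term 8.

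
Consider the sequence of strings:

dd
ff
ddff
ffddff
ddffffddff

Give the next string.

Each term (from the third on) is the two preceding terms concatenated in order: term 3 = dd·ff = ddff.
Continuing: ffddff · ddffffddff gives term 6.

ffddffddffffddff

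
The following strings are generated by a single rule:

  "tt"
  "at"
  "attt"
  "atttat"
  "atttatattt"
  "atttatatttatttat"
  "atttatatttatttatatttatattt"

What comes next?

Each term (from the third on) is the previous term followed by the one before it: term 3 = at·tt = attt.
Continuing: atttatatttatttatatttatattt · atttatatttatttat gives term 8.

atttatatttatttatatttatatttatttatatttatttat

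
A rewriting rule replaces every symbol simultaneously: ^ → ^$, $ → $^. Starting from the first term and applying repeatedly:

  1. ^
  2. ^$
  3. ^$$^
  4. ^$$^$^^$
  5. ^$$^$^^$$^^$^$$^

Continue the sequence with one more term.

Rewriting the 16 symbols of ^$$^$^^$$^^$^$$^ one by one yields ^$ $^ $^ ^$ $^ ^$ ^$ $^ $^ ^$ ^$ $^ ^$ $^ $^ ^$; concatenated:

^$$^$^^$$^^$^$$^$^^$^$$^^$$^$^^$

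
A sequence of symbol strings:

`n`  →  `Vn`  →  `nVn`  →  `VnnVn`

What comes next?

nVnVnnVn

From term 3 onward, concatenate the second-to-last term with the last: n·Vn = nVn, Vn·nVn = VnnVn, …
So term 5 is nVn·VnnVn.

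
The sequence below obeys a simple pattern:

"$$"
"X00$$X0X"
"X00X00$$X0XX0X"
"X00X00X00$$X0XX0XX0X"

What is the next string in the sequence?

Every step adds X00 to the front and X0X to the end of the previous string.
Applying this once more to X00X00X00$$X0XX0XX0X:

X00X00X00X00$$X0XX0XX0XX0X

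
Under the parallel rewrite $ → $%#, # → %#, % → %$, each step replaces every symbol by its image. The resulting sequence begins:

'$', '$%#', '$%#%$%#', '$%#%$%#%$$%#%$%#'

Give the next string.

Rewriting the 16 symbols of $%#%$%#%$$%#%$%# one by one yields $%# %$ %# %$ $%# %$ %# %$ $%# $%# %$ %# %$ $%# %$ %#; concatenated:

$%#%$%#%$$%#%$%#%$$%#$%#%$%#%$$%#%$%#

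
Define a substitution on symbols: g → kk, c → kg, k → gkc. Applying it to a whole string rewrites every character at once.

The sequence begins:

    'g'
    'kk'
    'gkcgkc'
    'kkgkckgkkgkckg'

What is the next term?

gkcgkckkgkckggkckkgkcgkckkgkckggkckk

φ(kkgkckgkkgkckg) expands symbol-by-symbol to gkc gkc kk gkc kg gkc kk gkc gkc kk gkc kg gkc kk; joining the 14 pieces gives the next term.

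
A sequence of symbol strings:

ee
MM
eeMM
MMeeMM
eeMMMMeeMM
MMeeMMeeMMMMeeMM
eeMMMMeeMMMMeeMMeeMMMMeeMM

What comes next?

From term 3 onward, concatenate the second-to-last term with the last: ee·MM = eeMM, MM·eeMM = MMeeMM, …
So term 8 is MMeeMMeeMMMMeeMM·eeMMMMeeMMMMeeMMeeMMMMeeMM.

MMeeMMeeMMMMeeMMeeMMMMeeMMMMeeMMeeMMMMeeMM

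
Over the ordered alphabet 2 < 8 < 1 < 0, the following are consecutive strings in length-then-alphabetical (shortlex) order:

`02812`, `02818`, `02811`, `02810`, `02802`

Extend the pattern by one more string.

Treat 02802 as a base-4 numeral over the given alphabet and add one, carrying through any trailing 0's.

02808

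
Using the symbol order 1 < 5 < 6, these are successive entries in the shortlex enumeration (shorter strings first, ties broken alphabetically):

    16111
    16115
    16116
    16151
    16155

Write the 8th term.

Advancing 3 positions from 16155 through 16155 → 16156 → 16161 reaches term 8.

16165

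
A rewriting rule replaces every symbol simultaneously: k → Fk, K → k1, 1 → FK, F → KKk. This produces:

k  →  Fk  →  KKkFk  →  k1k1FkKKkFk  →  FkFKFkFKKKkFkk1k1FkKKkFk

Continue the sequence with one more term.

KKkFkKKkk1KKkFkKKkk1k1k1FkKKkFkFkFKFkFKKKkFkk1k1FkKKkFk

φ(FkFKFkFKKKkFkk1k1FkKKkFk) expands symbol-by-symbol to KKk Fk KKk k1 KKk Fk KKk k1 k1 k1 Fk KKk Fk Fk FK Fk FK KKk Fk k1 k1 Fk KKk Fk; joining the 24 pieces gives the next term.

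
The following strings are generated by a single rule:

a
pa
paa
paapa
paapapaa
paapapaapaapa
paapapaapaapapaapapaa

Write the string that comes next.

This is a Fibonacci-style word recurrence s(k) = s(k−1)·s(k−2): e.g. pa·a = paa.
Continuing: paapapaapaapapaapapaa · paapapaapaapa gives term 8.

paapapaapaapapaapapaapaapapaapaapa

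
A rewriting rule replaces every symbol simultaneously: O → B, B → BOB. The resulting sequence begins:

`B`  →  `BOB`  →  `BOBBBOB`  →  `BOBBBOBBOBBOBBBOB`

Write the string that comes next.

Replace each of the 17 characters of BOBBBOBBOBBOBBBOB in place — BOB B BOB BOB BOB B BOB BOB B BOB BOB B BOB BOB BOB B BOB — and concatenate.

BOBBBOBBOBBOBBBOBBOBBBOBBOBBBOBBOBBOBBBOB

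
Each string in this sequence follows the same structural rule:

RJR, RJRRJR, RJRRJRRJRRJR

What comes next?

Each string is two copies of the previous one concatenated.
So the next term is two copies of RJRRJRRJRRJR.

RJRRJRRJRRJRRJRRJRRJRRJR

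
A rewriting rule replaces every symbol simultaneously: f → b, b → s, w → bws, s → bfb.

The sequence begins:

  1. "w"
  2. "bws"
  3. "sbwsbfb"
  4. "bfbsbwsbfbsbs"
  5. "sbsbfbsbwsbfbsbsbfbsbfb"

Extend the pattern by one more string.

bfbsbfbsbsbfbsbwsbfbsbsbfbsbfbsbsbfbsbs

Replace each of the 23 characters of sbsbfbsbwsbfbsbsbfbsbfb in place — bfb s bfb s b s bfb s bws bfb s b s bfb s bfb s b s bfb s b s — and concatenate.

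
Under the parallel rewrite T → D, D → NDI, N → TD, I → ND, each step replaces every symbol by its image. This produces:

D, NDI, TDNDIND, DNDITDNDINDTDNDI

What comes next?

φ(DNDITDNDINDTDNDI) expands symbol-by-symbol to NDI TD NDI ND D NDI TD NDI ND TD NDI D NDI TD NDI ND; joining the 16 pieces gives the next term.

NDITDNDINDDNDITDNDINDTDNDIDNDITDNDIND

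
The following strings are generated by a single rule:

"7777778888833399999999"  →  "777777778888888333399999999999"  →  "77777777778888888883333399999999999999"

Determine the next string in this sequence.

The n-th term is 2n+2 7's then 2n+1 8's then n+1 3's then 3n+2 9's, where the shown terms are n = 2, 3, 4.
For the next term, n = 5, so the run lengths are 12, 11, 6, 17.

7777777777778888888888833333399999999999999999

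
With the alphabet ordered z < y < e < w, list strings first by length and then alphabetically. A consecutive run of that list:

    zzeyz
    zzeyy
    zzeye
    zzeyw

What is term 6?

Stepping forward 2 times from zzeyw: zzeyw → zzeez, then the target.

zzeey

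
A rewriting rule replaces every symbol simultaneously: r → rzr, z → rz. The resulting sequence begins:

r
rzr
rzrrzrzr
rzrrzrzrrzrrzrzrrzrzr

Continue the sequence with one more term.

rzrrzrzrrzrrzrzrrzrzrrzrrzrzrrzrrzrzrrzrzrrzrrzrzrrzrzr

φ(rzrrzrzrrzrrzrzrrzrzr) expands symbol-by-symbol to rzr rz rzr rzr rz rzr rz rzr rzr rz rzr rzr rz rzr rz rzr rzr rz rzr rz rzr; joining the 21 pieces gives the next term.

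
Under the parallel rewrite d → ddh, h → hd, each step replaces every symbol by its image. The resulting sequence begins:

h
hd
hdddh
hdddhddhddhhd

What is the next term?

hdddhddhddhhdddhddhhdddhddhhdhdddh

Applying the rule to each of the 13 symbols of hdddhddhddhhd gives the pieces hd ddh ddh ddh hd ddh ddh hd ddh ddh hd hd ddh, which concatenate to the answer.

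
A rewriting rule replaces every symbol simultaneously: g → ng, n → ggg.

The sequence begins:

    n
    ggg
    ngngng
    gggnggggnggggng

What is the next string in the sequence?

Replace each of the 15 characters of gggnggggnggggng in place — ng ng ng ggg ng ng ng ng ggg ng ng ng ng ggg ng — and concatenate.

ngngnggggngngngnggggngngngnggggng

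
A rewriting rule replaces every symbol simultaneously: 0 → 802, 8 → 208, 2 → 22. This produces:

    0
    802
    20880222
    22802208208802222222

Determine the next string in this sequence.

222220880222228022082280220820880222222222222222

Applying the rule to each of the 20 symbols of 22802208208802222222 gives the pieces 22 22 208 802 22 22 802 208 22 802 208 208 802 22 22 22 22 22 22 22, which concatenate to the answer.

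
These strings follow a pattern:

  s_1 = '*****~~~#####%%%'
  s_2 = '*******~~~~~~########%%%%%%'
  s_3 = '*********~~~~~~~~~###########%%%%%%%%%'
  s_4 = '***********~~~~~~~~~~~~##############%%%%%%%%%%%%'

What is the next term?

Each string has the form *^{2n+3} ~^{3n} #^{3n+2} %^{3n} (n = 1, 2, …).
For the next term, n = 5, so the run lengths are 13, 15, 17, 15.

*************~~~~~~~~~~~~~~~#################%%%%%%%%%%%%%%%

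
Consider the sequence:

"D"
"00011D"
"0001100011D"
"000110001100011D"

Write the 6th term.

Every step adds 00011 at the front: s(k+1) = 00011·s(k).
From 000110001100011D, 2 further steps: 000110001100011D → 00011000110001100011D → (answer).

0001100011000110001100011D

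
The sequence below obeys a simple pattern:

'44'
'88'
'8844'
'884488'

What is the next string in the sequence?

8844888844

From term 3 onward, concatenate the last term with the second-to-last: 88·44 = 8844, 8844·88 = 884488, …
The next term joins 884488 and 8844.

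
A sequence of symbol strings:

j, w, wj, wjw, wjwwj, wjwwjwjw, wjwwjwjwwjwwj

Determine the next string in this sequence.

This is a Fibonacci-style word recurrence s(k) = s(k−1)·s(k−2): e.g. w·j = wj.
Continuing: wjwwjwjwwjwwj · wjwwjwjw gives term 8.

wjwwjwjwwjwwjwjwwjwjw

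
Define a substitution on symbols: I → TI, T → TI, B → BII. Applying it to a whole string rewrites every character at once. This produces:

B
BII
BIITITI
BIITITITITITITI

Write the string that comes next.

Rewriting the 15 symbols of BIITITITITITITI one by one yields BII TI TI TI TI TI TI TI TI TI TI TI TI TI TI; concatenated:

BIITITITITITITITITITITITITITITI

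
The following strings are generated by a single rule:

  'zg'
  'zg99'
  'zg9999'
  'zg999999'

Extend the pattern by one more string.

The strings grow by a fixed suffix 99 each time.
So the next term is zg999999·99.

zg99999999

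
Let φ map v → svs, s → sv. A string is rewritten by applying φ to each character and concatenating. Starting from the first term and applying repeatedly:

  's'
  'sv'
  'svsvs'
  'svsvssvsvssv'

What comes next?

Expanding svsvssvsvssv: s→sv, v→svs, s→sv, v→svs, s→sv, s→sv, v→svs, s→sv, v→svs, s→sv, s→sv, v→svs. Concatenated: sv svs sv svs sv sv svs sv svs sv sv svs.

svsvssvsvssvsvsvssvsvssvsvsvs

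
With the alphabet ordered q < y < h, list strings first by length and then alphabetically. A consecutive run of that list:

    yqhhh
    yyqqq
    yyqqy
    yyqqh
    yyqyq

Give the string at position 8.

yyqhq

Advancing 3 positions from yyqyq through yyqyq → yyqyy → yyqyh reaches term 8.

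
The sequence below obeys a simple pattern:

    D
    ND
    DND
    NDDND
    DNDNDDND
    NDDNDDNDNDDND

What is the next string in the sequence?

DNDNDDNDNDDNDDNDNDDND

Each term (from the third on) is the two preceding terms concatenated in order: term 3 = D·ND = DND.
So term 7 is DNDNDDND·NDDNDDNDNDDND.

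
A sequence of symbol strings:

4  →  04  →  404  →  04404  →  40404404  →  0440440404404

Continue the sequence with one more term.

Each term (from the third on) is the two preceding terms concatenated in order: term 3 = 4·04 = 404.
Continuing: 40404404 · 0440440404404 gives term 7.

404044040440440404404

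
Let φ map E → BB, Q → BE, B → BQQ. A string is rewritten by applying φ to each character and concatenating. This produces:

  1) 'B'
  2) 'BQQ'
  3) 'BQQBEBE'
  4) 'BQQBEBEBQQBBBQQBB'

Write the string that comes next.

Applying the rule to each of the 17 symbols of BQQBEBEBQQBBBQQBB gives the pieces BQQ BE BE BQQ BB BQQ BB BQQ BE BE BQQ BQQ BQQ BE BE BQQ BQQ, which concatenate to the answer.

BQQBEBEBQQBBBQQBBBQQBEBEBQQBQQBQQBEBEBQQBQQ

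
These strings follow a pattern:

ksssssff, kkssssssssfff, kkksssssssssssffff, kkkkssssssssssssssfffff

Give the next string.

kkkkksssssssssssssssssffffff

Reading off run lengths: k runs 1, 2, 3, 4; s runs 5, 8, 11, 14; f runs 2, 3, 4, 5 — each is linear in n, where the shown terms are n = 2, 3, 4, 5.
For the next term, n = 6, so the run lengths are 5, 17, 6.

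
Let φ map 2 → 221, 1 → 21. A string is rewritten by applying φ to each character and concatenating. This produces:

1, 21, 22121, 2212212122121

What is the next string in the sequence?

Applying the rule to each of the 13 symbols of 2212212122121 gives the pieces 221 221 21 221 221 21 221 21 221 221 21 221 21, which concatenate to the answer.

2212212122122121221212212212122121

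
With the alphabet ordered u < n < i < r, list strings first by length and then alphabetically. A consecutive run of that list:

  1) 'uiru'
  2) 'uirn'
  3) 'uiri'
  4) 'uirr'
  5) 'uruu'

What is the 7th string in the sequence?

Advancing 2 positions from uruu through uruu → urun reaches term 7.

urui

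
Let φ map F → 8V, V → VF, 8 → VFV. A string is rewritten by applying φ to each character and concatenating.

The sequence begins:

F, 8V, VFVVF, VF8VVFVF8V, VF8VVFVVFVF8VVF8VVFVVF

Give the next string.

VF8VVFVVFVF8VVFVF8VVF8VVFVVFVF8VVFVVFVF8VVFVF8V

Replace each of the 22 characters of VF8VVFVVFVF8VVF8VVFVVF in place — VF 8V VFV VF VF 8V VF VF 8V VF 8V VFV VF VF 8V VFV VF VF 8V VF VF 8V — and concatenate.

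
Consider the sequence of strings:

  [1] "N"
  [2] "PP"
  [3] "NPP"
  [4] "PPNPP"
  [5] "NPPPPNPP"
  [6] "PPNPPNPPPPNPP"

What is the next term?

NPPPPNPPPPNPPNPPPPNPP

From term 3 onward, concatenate the second-to-last term with the last: N·PP = NPP, PP·NPP = PPNPP, …
The next term joins NPPPPNPP and PPNPPNPPPPNPP.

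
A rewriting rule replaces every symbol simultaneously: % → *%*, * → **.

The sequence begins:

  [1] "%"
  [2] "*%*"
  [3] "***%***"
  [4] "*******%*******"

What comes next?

φ(*******%*******) expands symbol-by-symbol to ** ** ** ** ** ** ** *%* ** ** ** ** ** ** **; joining the 15 pieces gives the next term.

***************%***************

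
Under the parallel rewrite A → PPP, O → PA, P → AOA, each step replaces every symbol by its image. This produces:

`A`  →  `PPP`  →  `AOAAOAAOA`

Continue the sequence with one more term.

Apply φ to AOAAOAAOA symbol by symbol: A→PPP, O→PA, A→PPP, A→PPP, O→PA, A→PPP, A→PPP, O→PA, A→PPP; joined: PPP PA PPP PPP PA PPP PPP PA PPP.

PPPPAPPPPPPPAPPPPPPPAPPP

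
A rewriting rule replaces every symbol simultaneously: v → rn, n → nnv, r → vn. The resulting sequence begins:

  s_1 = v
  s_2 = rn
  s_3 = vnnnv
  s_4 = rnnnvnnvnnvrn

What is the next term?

Replace each of the 13 characters of rnnnvnnvnnvrn in place — vn nnv nnv nnv rn nnv nnv rn nnv nnv rn vn nnv — and concatenate.

vnnnvnnvnnvrnnnvnnvrnnnvnnvrnvnnnv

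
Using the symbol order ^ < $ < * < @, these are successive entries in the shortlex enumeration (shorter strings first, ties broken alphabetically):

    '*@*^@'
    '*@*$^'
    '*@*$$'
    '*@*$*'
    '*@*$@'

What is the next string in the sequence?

Treat *@*$@ as a base-4 numeral over the given alphabet and add one, carrying through any trailing @'s.

*@**^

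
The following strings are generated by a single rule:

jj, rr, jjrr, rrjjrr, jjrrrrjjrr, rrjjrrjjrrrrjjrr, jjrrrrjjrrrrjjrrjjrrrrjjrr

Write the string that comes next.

rrjjrrjjrrrrjjrrjjrrrrjjrrrrjjrrjjrrrrjjrr

This is a Fibonacci-style word recurrence s(k) = s(k−2)·s(k−1): e.g. jj·rr = jjrr.
The next term joins rrjjrrjjrrrrjjrr and jjrrrrjjrrrrjjrrjjrrrrjjrr.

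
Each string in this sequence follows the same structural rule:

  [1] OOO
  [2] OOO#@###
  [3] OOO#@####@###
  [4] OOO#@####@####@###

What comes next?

The strings grow by a fixed suffix #@### each time.
Applying this once more to OOO#@####@####@###:

OOO#@####@####@####@###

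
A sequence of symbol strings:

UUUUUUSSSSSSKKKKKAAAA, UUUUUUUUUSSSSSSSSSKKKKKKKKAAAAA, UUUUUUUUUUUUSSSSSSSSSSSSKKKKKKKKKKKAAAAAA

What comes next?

UUUUUUUUUUUUUUUSSSSSSSSSSSSSSSKKKKKKKKKKKKKKAAAAAAA

The n-th term is 3n U's then 3n S's then 3n-1 K's then n+2 A's, where the shown terms are n = 2, 3, 4.
Setting n = 5 gives 15, 15, 14, 7 characters in each block.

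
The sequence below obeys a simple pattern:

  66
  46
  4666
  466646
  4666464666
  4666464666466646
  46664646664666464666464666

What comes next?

466646466646664646664646664666464666466646

This is a Fibonacci-style word recurrence s(k) = s(k−1)·s(k−2): e.g. 46·66 = 4666.
So term 8 is 46664646664666464666464666·4666464666466646.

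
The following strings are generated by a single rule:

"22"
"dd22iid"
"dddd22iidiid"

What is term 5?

s(k+1) = dd·s(k)·iid, so each term gains dd as a prefix and iid as a suffix.
From dddd22iidiid, 2 further steps: dddd22iidiid → dddddd22iidiidiid → (answer).

dddddddd22iidiidiidiid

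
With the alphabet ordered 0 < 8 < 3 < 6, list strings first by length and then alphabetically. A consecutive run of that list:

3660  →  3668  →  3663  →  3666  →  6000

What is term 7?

6003

Advancing 2 positions from 6000 through 6000 → 6008 reaches term 7.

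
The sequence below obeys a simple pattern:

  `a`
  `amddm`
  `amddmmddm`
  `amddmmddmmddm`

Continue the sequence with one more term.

amddmmddmmddmmddm

Each term is the previous one with mddm appended.
So the next term is amddmmddmmddm·mddm.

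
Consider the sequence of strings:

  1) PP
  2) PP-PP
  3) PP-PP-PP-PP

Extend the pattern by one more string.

PP-PP-PP-PP-PP-PP-PP-PP

s(k+1) = s(k)·-·s(k) — each term doubles the last with '-' between the halves.
So the next term is two copies of PP-PP-PP-PP with '-' between the halves.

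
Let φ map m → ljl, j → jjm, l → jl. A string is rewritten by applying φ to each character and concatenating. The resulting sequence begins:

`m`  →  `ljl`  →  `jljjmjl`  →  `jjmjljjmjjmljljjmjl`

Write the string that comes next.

jjmjjmljljjmjljjmjjmljljjmjjmljljljjmjljjmjjmljljjmjl

Replace each of the 19 characters of jjmjljjmjjmljljjmjl in place — jjm jjm ljl jjm jl jjm jjm ljl jjm jjm ljl jl jjm jl jjm jjm ljl jjm jl — and concatenate.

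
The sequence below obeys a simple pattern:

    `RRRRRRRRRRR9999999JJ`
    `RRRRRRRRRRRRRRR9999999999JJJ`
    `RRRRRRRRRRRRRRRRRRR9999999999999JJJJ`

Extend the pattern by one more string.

The n-th term is 4n+3 R's then 3n+1 9's then n J's, where the shown terms are n = 2, 3, 4.
For the next term, n = 5, so the run lengths are 23, 16, 5.

RRRRRRRRRRRRRRRRRRRRRRR9999999999999999JJJJJ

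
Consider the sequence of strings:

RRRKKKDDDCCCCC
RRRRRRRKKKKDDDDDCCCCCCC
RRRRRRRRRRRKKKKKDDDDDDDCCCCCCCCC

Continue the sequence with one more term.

The n-th term is 4n-1 R's then n+2 K's then 2n+1 D's then 2n+3 C's (n = 1, 2, …).
At n = 4 the blocks have lengths 15, 6, 9, 11.

RRRRRRRRRRRRRRRKKKKKKDDDDDDDDDCCCCCCCCCCC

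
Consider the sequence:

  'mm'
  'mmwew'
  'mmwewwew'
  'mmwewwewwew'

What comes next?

mmwewwewwewwew

Every step adds wew to the end: s(k+1) = s(k)·wew.
One more step from mmwewwewwew gives the answer.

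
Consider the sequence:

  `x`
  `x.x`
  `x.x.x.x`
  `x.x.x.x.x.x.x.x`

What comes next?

x.x.x.x.x.x.x.x.x.x.x.x.x.x.x.x

Each string is two copies of the previous one joined by '.'.
So the next term is two copies of x.x.x.x.x.x.x.x with '.' between the halves.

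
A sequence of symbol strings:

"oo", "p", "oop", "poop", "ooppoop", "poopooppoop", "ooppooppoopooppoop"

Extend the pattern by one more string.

Each term (from the third on) is the two preceding terms concatenated in order: term 3 = oo·p = oop.
So term 8 is poopooppoop·ooppooppoopooppoop.

poopooppoopooppooppoopooppoop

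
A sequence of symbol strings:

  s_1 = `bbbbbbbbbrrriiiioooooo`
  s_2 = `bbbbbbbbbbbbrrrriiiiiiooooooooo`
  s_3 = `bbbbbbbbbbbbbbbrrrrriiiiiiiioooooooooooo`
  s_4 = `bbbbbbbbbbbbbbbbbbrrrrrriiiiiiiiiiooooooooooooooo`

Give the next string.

bbbbbbbbbbbbbbbbbbbbbrrrrrrriiiiiiiiiiiioooooooooooooooooo

Reading off run lengths: b runs 9, 12, 15, 18; r runs 3, 4, 5, 6; i runs 4, 6, 8, 10; o runs 6, 9, 12, 15 — each is linear in n, where the shown terms are n = 2, 3, 4, 5.
At n = 6 the blocks have lengths 21, 7, 12, 18.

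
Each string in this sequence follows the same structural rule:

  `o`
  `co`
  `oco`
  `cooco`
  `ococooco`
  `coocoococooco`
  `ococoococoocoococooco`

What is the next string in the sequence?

coocoococoocoococoococoocoococooco

This is a Fibonacci-style word recurrence s(k) = s(k−2)·s(k−1): e.g. o·co = oco.
So term 8 is coocoococooco·ococoococoocoococooco.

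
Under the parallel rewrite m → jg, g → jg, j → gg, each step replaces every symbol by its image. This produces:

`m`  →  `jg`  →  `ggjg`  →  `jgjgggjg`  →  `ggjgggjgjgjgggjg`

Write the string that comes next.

Applying the rule to each of the 16 symbols of ggjgggjgjgjgggjg gives the pieces jg jg gg jg jg jg gg jg gg jg gg jg jg jg gg jg, which concatenate to the answer.

jgjgggjgjgjgggjgggjgggjgjgjgggjg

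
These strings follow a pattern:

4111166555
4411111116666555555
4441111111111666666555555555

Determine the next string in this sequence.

Each string has the form 4^{n} 1^{3n+1} 6^{2n} 5^{3n} (n = 1, 2, …).
At n = 4 the blocks have lengths 4, 13, 8, 12.

4444111111111111166666666555555555555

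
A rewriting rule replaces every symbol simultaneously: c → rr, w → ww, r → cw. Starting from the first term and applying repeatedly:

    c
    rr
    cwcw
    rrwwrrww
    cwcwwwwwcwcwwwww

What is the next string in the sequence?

rrwwrrwwwwwwwwwwrrwwrrwwwwwwwwww

Replace each of the 16 characters of cwcwwwwwcwcwwwww in place — rr ww rr ww ww ww ww ww rr ww rr ww ww ww ww ww — and concatenate.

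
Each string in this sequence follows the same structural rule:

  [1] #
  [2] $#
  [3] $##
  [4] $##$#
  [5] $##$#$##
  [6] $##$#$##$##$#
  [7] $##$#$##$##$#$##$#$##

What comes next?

From term 3 onward, concatenate the last term with the second-to-last: $#·# = $##, $##·$# = $##$#, …
The next term joins $##$#$##$##$#$##$#$## and $##$#$##$##$#.

$##$#$##$##$#$##$#$##$##$#$##$##$#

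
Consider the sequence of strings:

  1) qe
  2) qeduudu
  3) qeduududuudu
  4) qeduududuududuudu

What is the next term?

The strings grow by a fixed suffix duudu each time.
Applying this once more to qeduududuududuudu:

qeduududuududuududuudu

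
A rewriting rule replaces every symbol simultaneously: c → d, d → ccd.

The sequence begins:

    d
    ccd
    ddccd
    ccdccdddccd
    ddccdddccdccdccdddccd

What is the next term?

ccdccdddccdccdccdddccdddccdddccdccdccdddccd

φ(ddccdddccdccdccdddccd) expands symbol-by-symbol to ccd ccd d d ccd ccd ccd d d ccd d d ccd d d ccd ccd ccd d d ccd; joining the 21 pieces gives the next term.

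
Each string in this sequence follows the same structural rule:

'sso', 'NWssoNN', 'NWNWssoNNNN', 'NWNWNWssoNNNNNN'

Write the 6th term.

NWNWNWNWNWssoNNNNNNNNNN

s(k+1) = NW·s(k)·NN, so each term gains NW as a prefix and NN as a suffix.
From NWNWNWssoNNNNNN, 2 further steps: NWNWNWssoNNNNNN → NWNWNWNWssoNNNNNNNN → (answer).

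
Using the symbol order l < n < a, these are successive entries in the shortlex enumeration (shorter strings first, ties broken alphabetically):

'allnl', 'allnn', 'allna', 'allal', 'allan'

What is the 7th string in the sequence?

Stepping forward 2 times from allan: allan → allaa, then the target.

alnll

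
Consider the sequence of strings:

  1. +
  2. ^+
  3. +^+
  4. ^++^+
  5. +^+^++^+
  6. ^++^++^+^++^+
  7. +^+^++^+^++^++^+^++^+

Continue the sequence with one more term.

From term 3 onward, concatenate the second-to-last term with the last: +·^+ = +^+, ^+·+^+ = ^++^+, …
The next term joins ^++^++^+^++^+ and +^+^++^+^++^++^+^++^+.

^++^++^+^++^++^+^++^+^++^++^+^++^+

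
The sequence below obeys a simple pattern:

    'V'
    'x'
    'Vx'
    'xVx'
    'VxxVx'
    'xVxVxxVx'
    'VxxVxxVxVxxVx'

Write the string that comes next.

xVxVxxVxVxxVxxVxVxxVx

Each term (from the third on) is the two preceding terms concatenated in order: term 3 = V·x = Vx.
So term 8 is xVxVxxVx·VxxVxxVxVxxVx.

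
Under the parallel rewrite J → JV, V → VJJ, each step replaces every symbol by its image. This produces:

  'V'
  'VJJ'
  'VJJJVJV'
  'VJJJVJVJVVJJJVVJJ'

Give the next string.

φ(VJJJVJVJVVJJJVVJJ) expands symbol-by-symbol to VJJ JV JV JV VJJ JV VJJ JV VJJ VJJ JV JV JV VJJ VJJ JV JV; joining the 17 pieces gives the next term.

VJJJVJVJVVJJJVVJJJVVJJVJJJVJVJVVJJVJJJVJV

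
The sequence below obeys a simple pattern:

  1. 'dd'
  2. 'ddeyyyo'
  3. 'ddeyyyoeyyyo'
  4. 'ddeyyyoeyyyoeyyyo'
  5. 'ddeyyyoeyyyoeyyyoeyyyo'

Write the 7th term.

ddeyyyoeyyyoeyyyoeyyyoeyyyoeyyyo

Every step adds eyyyo to the end: s(k+1) = s(k)·eyyyo.
From ddeyyyoeyyyoeyyyoeyyyo, 2 further steps: ddeyyyoeyyyoeyyyoeyyyo → ddeyyyoeyyyoeyyyoeyyyoeyyyo → (answer).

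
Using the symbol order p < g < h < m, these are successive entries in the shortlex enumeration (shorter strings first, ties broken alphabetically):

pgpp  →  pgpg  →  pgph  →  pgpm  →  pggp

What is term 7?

pggh

Continuing the enumeration 2 steps past pggp: pggp → pggg → (answer).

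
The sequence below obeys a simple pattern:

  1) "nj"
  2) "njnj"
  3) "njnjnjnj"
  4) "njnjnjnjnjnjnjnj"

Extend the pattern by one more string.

njnjnjnjnjnjnjnjnjnjnjnjnjnjnjnj

Every step duplicates the string.
One more doubling of njnjnjnjnjnjnjnj gives the answer.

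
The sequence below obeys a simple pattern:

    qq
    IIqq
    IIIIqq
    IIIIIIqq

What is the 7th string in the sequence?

The strings grow by a fixed prefix II each time.
From IIIIIIqq, 3 further steps: IIIIIIqq → IIIIIIIIqq → IIIIIIIIIIqq → (answer).

IIIIIIIIIIIIqq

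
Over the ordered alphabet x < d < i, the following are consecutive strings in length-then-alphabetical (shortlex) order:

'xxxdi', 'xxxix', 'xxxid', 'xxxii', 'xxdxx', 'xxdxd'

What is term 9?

Advancing 3 positions from xxdxd through xxdxd → xxdxi → xxddx reaches term 9.

xxddd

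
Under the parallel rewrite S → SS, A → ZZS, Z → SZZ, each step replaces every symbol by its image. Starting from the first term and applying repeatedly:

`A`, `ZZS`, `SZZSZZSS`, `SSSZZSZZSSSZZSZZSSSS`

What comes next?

SSSSSSSZZSZZSSSZZSZZSSSSSSSZZSZZSSSZZSZZSSSSSSSS

Replace each of the 20 characters of SSSZZSZZSSSZZSZZSSSS in place — SS SS SS SZZ SZZ SS SZZ SZZ SS SS SS SZZ SZZ SS SZZ SZZ SS SS SS SS — and concatenate.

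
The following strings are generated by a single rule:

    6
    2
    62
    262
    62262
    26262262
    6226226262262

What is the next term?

262622626226226262262

Each term (from the third on) is the two preceding terms concatenated in order: term 3 = 6·2 = 62.
The next term joins 26262262 and 6226226262262.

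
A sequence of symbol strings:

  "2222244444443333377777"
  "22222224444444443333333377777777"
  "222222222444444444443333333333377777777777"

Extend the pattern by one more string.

2222222222244444444444443333333333333377777777777777

Each string has the form 2^{2n+1} 4^{2n+3} 3^{3n-1} 7^{3n-1}, where the shown terms are n = 2, 3, 4.
Setting n = 5 gives 11, 13, 14, 14 characters in each block.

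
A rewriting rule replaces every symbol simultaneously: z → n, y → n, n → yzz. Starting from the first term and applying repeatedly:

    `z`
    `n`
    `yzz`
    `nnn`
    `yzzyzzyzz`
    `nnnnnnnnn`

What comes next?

yzzyzzyzzyzzyzzyzzyzzyzzyzz

Apply φ to nnnnnnnnn symbol by symbol: n→yzz, n→yzz, n→yzz, n→yzz, n→yzz, n→yzz, n→yzz, n→yzz, n→yzz; joined: yzz yzz yzz yzz yzz yzz yzz yzz yzz.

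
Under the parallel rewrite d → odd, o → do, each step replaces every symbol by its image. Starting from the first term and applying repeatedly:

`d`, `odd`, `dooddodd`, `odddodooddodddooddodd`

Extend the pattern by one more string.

Replace each of the 21 characters of odddodooddodddooddodd in place — do odd odd odd do odd do do odd odd do odd odd odd do do odd odd do odd odd — and concatenate.

dooddoddodddoodddodooddodddooddoddodddodooddodddooddodd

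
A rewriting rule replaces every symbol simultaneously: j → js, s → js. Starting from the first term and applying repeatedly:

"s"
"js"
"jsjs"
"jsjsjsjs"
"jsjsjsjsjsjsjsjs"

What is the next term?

jsjsjsjsjsjsjsjsjsjsjsjsjsjsjsjs

Applying the rule to each of the 16 symbols of jsjsjsjsjsjsjsjs gives the pieces js js js js js js js js js js js js js js js js, which concatenate to the answer.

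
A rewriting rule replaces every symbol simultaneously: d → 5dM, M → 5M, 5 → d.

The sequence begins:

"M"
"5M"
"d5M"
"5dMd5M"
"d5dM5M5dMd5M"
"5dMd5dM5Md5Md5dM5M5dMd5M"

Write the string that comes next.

Applying the rule to each of the 24 symbols of 5dMd5dM5Md5Md5dM5M5dMd5M gives the pieces d 5dM 5M 5dM d 5dM 5M d 5M 5dM d 5M 5dM d 5dM 5M d 5M d 5dM 5M 5dM d 5M, which concatenate to the answer.

d5dM5M5dMd5dM5Md5M5dMd5M5dMd5dM5Md5Md5dM5M5dMd5M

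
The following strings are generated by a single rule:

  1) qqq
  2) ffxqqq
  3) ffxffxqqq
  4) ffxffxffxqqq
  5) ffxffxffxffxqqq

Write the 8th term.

ffxffxffxffxffxffxffxqqq

The strings grow by a fixed prefix ffx each time.
From ffxffxffxffxqqq, 3 further steps: ffxffxffxffxqqq → ffxffxffxffxffxqqq → ffxffxffxffxffxffxqqq → (answer).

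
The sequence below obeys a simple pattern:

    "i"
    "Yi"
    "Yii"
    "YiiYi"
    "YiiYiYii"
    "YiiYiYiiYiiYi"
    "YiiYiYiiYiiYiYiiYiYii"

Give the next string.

YiiYiYiiYiiYiYiiYiYiiYiiYiYiiYiiYi

From term 3 onward, concatenate the last term with the second-to-last: Yi·i = Yii, Yii·Yi = YiiYi, …
Continuing: YiiYiYiiYiiYiYiiYiYii · YiiYiYiiYiiYi gives term 8.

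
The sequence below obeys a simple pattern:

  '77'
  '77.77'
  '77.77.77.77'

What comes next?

Every step duplicates the string with '.' between the halves.
Doubling 77.77.77.77 with '.' between the halves:

77.77.77.77.77.77.77.77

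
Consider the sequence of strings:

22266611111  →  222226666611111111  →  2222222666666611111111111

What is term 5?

The n-th term is 2n+1 2's then 2n+1 6's then 3n+2 1's (n = 1, 2, …).
Setting n = 5 gives 11, 11, 17 characters in each block.

222222222226666666666611111111111111111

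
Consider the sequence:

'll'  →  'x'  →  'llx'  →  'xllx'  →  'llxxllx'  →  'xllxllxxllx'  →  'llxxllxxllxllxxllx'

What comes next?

Each term (from the third on) is the two preceding terms concatenated in order: term 3 = ll·x = llx.
So term 8 is xllxllxxllx·llxxllxxllxllxxllx.

xllxllxxllxllxxllxxllxllxxllx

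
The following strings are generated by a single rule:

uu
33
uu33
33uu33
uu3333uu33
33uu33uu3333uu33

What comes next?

This is a Fibonacci-style word recurrence s(k) = s(k−2)·s(k−1): e.g. uu·33 = uu33.
The next term joins uu3333uu33 and 33uu33uu3333uu33.

uu3333uu3333uu33uu3333uu33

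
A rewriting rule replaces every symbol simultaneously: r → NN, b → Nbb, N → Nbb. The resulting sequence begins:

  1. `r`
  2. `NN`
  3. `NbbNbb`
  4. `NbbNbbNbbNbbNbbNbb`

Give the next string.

NbbNbbNbbNbbNbbNbbNbbNbbNbbNbbNbbNbbNbbNbbNbbNbbNbbNbb

Applying the rule to each of the 18 symbols of NbbNbbNbbNbbNbbNbb gives the pieces Nbb Nbb Nbb Nbb Nbb Nbb Nbb Nbb Nbb Nbb Nbb Nbb Nbb Nbb Nbb Nbb Nbb Nbb, which concatenate to the answer.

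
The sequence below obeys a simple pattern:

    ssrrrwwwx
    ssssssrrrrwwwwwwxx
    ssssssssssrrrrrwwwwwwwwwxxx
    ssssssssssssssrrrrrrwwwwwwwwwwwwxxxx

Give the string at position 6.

ssssssssssssssssssssssrrrrrrrrwwwwwwwwwwwwwwwwwwxxxxxx

Each string has the form s^{4n-2} r^{n+2} w^{3n} x^{n} (n = 1, 2, …).
At n = 6 the blocks have lengths 22, 8, 18, 6.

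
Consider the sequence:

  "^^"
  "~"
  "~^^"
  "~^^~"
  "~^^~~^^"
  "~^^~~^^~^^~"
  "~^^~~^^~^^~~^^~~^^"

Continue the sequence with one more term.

This is a Fibonacci-style word recurrence s(k) = s(k−1)·s(k−2): e.g. ~·^^ = ~^^.
So term 8 is ~^^~~^^~^^~~^^~~^^·~^^~~^^~^^~.

~^^~~^^~^^~~^^~~^^~^^~~^^~^^~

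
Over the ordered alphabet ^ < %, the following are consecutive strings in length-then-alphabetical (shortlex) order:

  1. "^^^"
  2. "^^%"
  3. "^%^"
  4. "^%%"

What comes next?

The successor of ^%% increments the rightmost position that isn't already % and resets every position after it to ^.

%^^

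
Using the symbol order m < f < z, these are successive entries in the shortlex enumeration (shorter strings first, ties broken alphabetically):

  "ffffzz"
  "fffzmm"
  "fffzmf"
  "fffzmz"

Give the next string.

Treat fffzmz as a base-3 numeral over the given alphabet and add one, carrying through any trailing z's.

fffzfm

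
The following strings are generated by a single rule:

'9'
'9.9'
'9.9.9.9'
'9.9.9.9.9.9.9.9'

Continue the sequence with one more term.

Every step duplicates the string with '.' between the halves.
One more doubling of 9.9.9.9.9.9.9.9 gives the answer.

9.9.9.9.9.9.9.9.9.9.9.9.9.9.9.9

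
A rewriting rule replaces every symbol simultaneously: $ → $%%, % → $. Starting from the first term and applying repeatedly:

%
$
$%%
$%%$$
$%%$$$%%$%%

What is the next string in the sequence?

Rewriting each symbol of $%%$$$%%$%%: $→$%%, %→$, %→$, $→$%%, $→$%%, $→$%%, %→$, %→$, $→$%%, %→$, %→$, which concatenates to $%% $ $ $%% $%% $%% $ $ $%% $ $.

$%%$$$%%$%%$%%$$$%%$$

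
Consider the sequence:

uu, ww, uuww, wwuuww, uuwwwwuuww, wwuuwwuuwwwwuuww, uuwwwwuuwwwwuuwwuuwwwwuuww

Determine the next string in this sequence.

From term 3 onward, concatenate the second-to-last term with the last: uu·ww = uuww, ww·uuww = wwuuww, …
The next term joins wwuuwwuuwwwwuuww and uuwwwwuuwwwwuuwwuuwwwwuuww.

wwuuwwuuwwwwuuwwuuwwwwuuwwwwuuwwuuwwwwuuww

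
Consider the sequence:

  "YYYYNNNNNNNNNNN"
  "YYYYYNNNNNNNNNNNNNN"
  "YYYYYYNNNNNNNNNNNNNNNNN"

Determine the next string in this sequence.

Term n consists of n+1 Y's, followed by 3n+2 N's, where the shown terms are n = 3, 4, 5.
For the next term, n = 6, so the run lengths are 7, 20.

YYYYYYYNNNNNNNNNNNNNNNNNNNN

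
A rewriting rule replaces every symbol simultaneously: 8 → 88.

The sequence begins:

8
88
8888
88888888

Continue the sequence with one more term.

8888888888888888

Apply φ to 88888888 symbol by symbol: 8→88, 8→88, 8→88, 8→88, 8→88, 8→88, 8→88, 8→88; joined: 88 88 88 88 88 88 88 88.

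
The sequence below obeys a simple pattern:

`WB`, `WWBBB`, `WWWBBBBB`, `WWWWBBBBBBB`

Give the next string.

The n-th term is n W's then 2n-1 B's (n = 1, 2, …).
Setting n = 5 gives 5, 9 characters in each block.

WWWWWBBBBBBBBB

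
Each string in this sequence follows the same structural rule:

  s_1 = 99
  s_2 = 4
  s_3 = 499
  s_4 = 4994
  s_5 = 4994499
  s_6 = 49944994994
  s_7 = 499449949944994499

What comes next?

49944994994499449949944994994

From term 3 onward, concatenate the last term with the second-to-last: 4·99 = 499, 499·4 = 4994, …
Continuing: 499449949944994499 · 49944994994 gives term 8.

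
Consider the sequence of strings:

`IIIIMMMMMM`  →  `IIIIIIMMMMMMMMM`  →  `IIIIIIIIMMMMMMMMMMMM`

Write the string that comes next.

Term n consists of 2n I's, followed by 3n M's, where the shown terms are n = 2, 3, 4.
For the next term, n = 5, so the run lengths are 10, 15.

IIIIIIIIIIMMMMMMMMMMMMMMM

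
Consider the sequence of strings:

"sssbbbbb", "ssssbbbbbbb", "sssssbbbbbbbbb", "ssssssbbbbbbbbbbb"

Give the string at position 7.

sssssssssbbbbbbbbbbbbbbbbb

Reading off run lengths: s runs 3, 4, 5, 6; b runs 5, 7, 9, 11 — each is linear in n, where the shown terms are n = 3, 4, 5, 6.
At n = 9 the blocks have lengths 9, 17.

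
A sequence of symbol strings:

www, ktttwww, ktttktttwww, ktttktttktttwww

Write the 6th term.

ktttktttktttktttktttwww

Each term is the previous one with kttt prepended.
From ktttktttktttwww, 2 further steps: ktttktttktttwww → ktttktttktttktttwww → (answer).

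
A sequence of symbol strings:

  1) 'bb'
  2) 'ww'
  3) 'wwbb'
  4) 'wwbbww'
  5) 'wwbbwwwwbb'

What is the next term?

wwbbwwwwbbwwbbww

This is a Fibonacci-style word recurrence s(k) = s(k−1)·s(k−2): e.g. ww·bb = wwbb.
The next term joins wwbbwwwwbb and wwbbww.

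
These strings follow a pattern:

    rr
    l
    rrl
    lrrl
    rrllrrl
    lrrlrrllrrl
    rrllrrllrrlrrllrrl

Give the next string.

From term 3 onward, concatenate the second-to-last term with the last: rr·l = rrl, l·rrl = lrrl, …
The next term joins lrrlrrllrrl and rrllrrllrrlrrllrrl.

lrrlrrllrrlrrllrrllrrlrrllrrl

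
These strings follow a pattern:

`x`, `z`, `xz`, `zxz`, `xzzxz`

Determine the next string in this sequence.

zxzxzzxz

Each term (from the third on) is the two preceding terms concatenated in order: term 3 = x·z = xz.
Continuing: zxz · xzzxz gives term 6.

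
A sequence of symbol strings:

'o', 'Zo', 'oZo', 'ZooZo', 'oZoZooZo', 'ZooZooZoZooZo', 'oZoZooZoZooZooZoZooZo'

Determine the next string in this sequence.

ZooZooZoZooZooZoZooZoZooZooZoZooZo

Each term (from the third on) is the two preceding terms concatenated in order: term 3 = o·Zo = oZo.
So term 8 is ZooZooZoZooZo·oZoZooZoZooZooZoZooZo.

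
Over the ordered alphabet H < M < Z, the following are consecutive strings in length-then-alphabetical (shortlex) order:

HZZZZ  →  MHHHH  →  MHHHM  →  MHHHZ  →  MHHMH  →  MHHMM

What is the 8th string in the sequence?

Advancing 2 positions from MHHMM through MHHMM → MHHMZ reaches term 8.

MHHZH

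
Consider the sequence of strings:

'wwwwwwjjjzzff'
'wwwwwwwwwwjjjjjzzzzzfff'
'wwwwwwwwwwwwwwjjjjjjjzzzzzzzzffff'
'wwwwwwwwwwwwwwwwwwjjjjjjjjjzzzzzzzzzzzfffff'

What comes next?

wwwwwwwwwwwwwwwwwwwwwwjjjjjjjjjjjzzzzzzzzzzzzzzffffff

Each string has the form w^{4n+2} j^{2n+1} z^{3n-1} f^{n+1} (n = 1, 2, …).
At n = 5 the blocks have lengths 22, 11, 14, 6.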